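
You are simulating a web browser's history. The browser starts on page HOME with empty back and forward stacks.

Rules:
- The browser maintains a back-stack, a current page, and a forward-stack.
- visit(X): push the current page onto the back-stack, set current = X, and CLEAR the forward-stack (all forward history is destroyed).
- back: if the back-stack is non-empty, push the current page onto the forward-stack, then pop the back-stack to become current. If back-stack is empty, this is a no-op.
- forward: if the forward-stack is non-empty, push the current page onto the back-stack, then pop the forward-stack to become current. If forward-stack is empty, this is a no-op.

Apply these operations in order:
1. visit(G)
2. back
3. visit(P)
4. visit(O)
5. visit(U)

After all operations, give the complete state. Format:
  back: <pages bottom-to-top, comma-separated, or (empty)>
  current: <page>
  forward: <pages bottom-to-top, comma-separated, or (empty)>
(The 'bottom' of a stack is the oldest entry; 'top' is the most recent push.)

Answer: back: HOME,P,O
current: U
forward: (empty)

Derivation:
After 1 (visit(G)): cur=G back=1 fwd=0
After 2 (back): cur=HOME back=0 fwd=1
After 3 (visit(P)): cur=P back=1 fwd=0
After 4 (visit(O)): cur=O back=2 fwd=0
After 5 (visit(U)): cur=U back=3 fwd=0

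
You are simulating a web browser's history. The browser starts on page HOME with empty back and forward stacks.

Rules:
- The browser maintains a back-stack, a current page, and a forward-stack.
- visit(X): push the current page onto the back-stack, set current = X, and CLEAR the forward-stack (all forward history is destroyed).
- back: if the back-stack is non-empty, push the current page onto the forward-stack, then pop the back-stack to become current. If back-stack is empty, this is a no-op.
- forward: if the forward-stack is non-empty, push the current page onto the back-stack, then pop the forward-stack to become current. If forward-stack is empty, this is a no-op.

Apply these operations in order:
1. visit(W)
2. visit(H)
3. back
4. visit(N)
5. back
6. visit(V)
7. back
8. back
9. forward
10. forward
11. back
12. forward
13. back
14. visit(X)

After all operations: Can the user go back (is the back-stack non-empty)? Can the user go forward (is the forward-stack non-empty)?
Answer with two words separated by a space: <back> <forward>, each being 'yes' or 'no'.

After 1 (visit(W)): cur=W back=1 fwd=0
After 2 (visit(H)): cur=H back=2 fwd=0
After 3 (back): cur=W back=1 fwd=1
After 4 (visit(N)): cur=N back=2 fwd=0
After 5 (back): cur=W back=1 fwd=1
After 6 (visit(V)): cur=V back=2 fwd=0
After 7 (back): cur=W back=1 fwd=1
After 8 (back): cur=HOME back=0 fwd=2
After 9 (forward): cur=W back=1 fwd=1
After 10 (forward): cur=V back=2 fwd=0
After 11 (back): cur=W back=1 fwd=1
After 12 (forward): cur=V back=2 fwd=0
After 13 (back): cur=W back=1 fwd=1
After 14 (visit(X)): cur=X back=2 fwd=0

Answer: yes no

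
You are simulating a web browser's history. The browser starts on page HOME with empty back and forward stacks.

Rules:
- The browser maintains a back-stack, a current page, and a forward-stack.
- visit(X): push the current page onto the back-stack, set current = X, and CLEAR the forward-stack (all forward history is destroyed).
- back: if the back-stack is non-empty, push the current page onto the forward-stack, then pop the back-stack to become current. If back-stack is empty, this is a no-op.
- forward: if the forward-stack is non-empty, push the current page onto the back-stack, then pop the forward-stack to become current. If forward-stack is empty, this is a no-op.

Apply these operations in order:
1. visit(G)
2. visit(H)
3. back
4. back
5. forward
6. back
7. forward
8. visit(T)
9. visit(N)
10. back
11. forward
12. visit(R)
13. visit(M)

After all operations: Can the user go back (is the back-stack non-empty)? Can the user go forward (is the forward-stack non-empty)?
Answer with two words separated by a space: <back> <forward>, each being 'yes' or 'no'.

After 1 (visit(G)): cur=G back=1 fwd=0
After 2 (visit(H)): cur=H back=2 fwd=0
After 3 (back): cur=G back=1 fwd=1
After 4 (back): cur=HOME back=0 fwd=2
After 5 (forward): cur=G back=1 fwd=1
After 6 (back): cur=HOME back=0 fwd=2
After 7 (forward): cur=G back=1 fwd=1
After 8 (visit(T)): cur=T back=2 fwd=0
After 9 (visit(N)): cur=N back=3 fwd=0
After 10 (back): cur=T back=2 fwd=1
After 11 (forward): cur=N back=3 fwd=0
After 12 (visit(R)): cur=R back=4 fwd=0
After 13 (visit(M)): cur=M back=5 fwd=0

Answer: yes no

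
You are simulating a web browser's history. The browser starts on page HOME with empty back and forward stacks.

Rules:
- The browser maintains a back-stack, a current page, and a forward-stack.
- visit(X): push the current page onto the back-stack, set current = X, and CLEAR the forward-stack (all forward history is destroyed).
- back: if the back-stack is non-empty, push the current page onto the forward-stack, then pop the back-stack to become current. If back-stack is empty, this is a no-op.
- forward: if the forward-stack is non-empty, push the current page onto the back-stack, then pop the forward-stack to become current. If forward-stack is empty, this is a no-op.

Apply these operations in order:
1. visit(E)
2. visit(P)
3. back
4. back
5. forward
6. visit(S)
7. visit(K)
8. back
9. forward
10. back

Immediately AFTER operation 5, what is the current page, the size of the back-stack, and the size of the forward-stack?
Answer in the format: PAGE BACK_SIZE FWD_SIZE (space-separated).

After 1 (visit(E)): cur=E back=1 fwd=0
After 2 (visit(P)): cur=P back=2 fwd=0
After 3 (back): cur=E back=1 fwd=1
After 4 (back): cur=HOME back=0 fwd=2
After 5 (forward): cur=E back=1 fwd=1

E 1 1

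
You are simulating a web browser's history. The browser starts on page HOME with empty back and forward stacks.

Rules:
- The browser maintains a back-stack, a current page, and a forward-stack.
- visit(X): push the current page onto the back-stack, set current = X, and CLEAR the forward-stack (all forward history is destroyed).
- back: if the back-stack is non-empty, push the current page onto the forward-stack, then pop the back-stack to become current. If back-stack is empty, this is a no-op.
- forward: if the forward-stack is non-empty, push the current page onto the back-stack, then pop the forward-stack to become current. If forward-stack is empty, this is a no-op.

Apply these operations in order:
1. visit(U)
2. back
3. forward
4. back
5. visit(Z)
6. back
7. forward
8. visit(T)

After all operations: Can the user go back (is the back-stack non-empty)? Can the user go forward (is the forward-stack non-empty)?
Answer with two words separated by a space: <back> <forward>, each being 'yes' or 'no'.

After 1 (visit(U)): cur=U back=1 fwd=0
After 2 (back): cur=HOME back=0 fwd=1
After 3 (forward): cur=U back=1 fwd=0
After 4 (back): cur=HOME back=0 fwd=1
After 5 (visit(Z)): cur=Z back=1 fwd=0
After 6 (back): cur=HOME back=0 fwd=1
After 7 (forward): cur=Z back=1 fwd=0
After 8 (visit(T)): cur=T back=2 fwd=0

Answer: yes no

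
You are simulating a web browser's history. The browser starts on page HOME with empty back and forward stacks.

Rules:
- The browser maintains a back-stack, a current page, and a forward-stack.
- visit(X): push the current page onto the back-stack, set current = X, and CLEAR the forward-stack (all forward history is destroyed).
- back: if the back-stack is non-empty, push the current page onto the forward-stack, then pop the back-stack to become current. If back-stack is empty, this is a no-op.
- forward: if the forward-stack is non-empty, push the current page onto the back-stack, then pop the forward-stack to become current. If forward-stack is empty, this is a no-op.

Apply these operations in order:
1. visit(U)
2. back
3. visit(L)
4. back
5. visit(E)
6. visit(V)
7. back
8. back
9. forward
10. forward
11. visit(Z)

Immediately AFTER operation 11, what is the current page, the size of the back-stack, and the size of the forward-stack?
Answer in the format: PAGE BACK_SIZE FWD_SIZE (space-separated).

After 1 (visit(U)): cur=U back=1 fwd=0
After 2 (back): cur=HOME back=0 fwd=1
After 3 (visit(L)): cur=L back=1 fwd=0
After 4 (back): cur=HOME back=0 fwd=1
After 5 (visit(E)): cur=E back=1 fwd=0
After 6 (visit(V)): cur=V back=2 fwd=0
After 7 (back): cur=E back=1 fwd=1
After 8 (back): cur=HOME back=0 fwd=2
After 9 (forward): cur=E back=1 fwd=1
After 10 (forward): cur=V back=2 fwd=0
After 11 (visit(Z)): cur=Z back=3 fwd=0

Z 3 0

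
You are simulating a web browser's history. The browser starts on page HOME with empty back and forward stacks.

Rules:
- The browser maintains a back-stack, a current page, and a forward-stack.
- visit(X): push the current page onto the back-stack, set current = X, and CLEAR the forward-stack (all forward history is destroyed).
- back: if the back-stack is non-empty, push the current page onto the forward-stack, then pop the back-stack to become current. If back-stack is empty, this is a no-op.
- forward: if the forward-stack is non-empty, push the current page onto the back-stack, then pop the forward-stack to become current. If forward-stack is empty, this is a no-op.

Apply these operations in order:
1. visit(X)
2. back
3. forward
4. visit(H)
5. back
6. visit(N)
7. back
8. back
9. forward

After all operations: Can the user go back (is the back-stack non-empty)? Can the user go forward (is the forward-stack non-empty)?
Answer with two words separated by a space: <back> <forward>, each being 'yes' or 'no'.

After 1 (visit(X)): cur=X back=1 fwd=0
After 2 (back): cur=HOME back=0 fwd=1
After 3 (forward): cur=X back=1 fwd=0
After 4 (visit(H)): cur=H back=2 fwd=0
After 5 (back): cur=X back=1 fwd=1
After 6 (visit(N)): cur=N back=2 fwd=0
After 7 (back): cur=X back=1 fwd=1
After 8 (back): cur=HOME back=0 fwd=2
After 9 (forward): cur=X back=1 fwd=1

Answer: yes yes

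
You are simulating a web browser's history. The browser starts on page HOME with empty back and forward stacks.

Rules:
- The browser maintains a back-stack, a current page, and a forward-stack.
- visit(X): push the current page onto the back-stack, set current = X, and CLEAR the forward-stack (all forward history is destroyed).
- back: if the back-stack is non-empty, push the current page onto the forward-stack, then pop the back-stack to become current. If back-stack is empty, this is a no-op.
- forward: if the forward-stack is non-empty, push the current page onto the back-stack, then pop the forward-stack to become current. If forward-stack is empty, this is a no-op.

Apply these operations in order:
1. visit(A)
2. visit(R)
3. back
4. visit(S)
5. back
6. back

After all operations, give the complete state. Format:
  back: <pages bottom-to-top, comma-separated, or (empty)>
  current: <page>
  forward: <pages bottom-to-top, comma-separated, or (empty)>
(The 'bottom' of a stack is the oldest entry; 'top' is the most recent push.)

Answer: back: (empty)
current: HOME
forward: S,A

Derivation:
After 1 (visit(A)): cur=A back=1 fwd=0
After 2 (visit(R)): cur=R back=2 fwd=0
After 3 (back): cur=A back=1 fwd=1
After 4 (visit(S)): cur=S back=2 fwd=0
After 5 (back): cur=A back=1 fwd=1
After 6 (back): cur=HOME back=0 fwd=2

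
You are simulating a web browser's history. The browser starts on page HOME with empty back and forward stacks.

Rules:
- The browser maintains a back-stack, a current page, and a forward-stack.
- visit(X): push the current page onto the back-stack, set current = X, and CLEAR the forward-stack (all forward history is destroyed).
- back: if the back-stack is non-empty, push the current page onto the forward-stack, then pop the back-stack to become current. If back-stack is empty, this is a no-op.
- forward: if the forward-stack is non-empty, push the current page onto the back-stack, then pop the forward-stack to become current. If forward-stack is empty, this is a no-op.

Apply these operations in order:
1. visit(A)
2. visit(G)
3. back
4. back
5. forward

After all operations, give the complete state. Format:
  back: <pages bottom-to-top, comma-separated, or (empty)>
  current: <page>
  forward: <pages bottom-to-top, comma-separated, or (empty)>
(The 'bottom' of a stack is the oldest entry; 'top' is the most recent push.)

After 1 (visit(A)): cur=A back=1 fwd=0
After 2 (visit(G)): cur=G back=2 fwd=0
After 3 (back): cur=A back=1 fwd=1
After 4 (back): cur=HOME back=0 fwd=2
After 5 (forward): cur=A back=1 fwd=1

Answer: back: HOME
current: A
forward: G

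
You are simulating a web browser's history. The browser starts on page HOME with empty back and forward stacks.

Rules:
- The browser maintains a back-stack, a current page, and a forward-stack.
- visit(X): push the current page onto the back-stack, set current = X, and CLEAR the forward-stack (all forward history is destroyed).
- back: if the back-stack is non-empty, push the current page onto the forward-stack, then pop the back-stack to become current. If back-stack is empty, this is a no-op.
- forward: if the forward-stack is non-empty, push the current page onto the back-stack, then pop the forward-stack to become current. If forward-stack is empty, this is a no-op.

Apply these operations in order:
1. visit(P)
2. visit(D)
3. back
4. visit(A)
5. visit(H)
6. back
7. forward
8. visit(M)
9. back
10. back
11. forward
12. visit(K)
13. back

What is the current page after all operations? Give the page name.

After 1 (visit(P)): cur=P back=1 fwd=0
After 2 (visit(D)): cur=D back=2 fwd=0
After 3 (back): cur=P back=1 fwd=1
After 4 (visit(A)): cur=A back=2 fwd=0
After 5 (visit(H)): cur=H back=3 fwd=0
After 6 (back): cur=A back=2 fwd=1
After 7 (forward): cur=H back=3 fwd=0
After 8 (visit(M)): cur=M back=4 fwd=0
After 9 (back): cur=H back=3 fwd=1
After 10 (back): cur=A back=2 fwd=2
After 11 (forward): cur=H back=3 fwd=1
After 12 (visit(K)): cur=K back=4 fwd=0
After 13 (back): cur=H back=3 fwd=1

Answer: H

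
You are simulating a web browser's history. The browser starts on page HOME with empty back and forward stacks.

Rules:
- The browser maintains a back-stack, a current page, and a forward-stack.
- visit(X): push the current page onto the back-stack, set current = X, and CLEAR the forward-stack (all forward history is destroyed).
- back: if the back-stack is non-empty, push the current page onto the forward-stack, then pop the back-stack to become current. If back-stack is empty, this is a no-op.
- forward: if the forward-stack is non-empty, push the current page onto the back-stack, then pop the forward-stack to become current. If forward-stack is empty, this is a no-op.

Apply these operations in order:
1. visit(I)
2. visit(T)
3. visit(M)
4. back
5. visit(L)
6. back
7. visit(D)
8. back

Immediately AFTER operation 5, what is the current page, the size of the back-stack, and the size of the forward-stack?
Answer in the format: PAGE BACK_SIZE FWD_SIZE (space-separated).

After 1 (visit(I)): cur=I back=1 fwd=0
After 2 (visit(T)): cur=T back=2 fwd=0
After 3 (visit(M)): cur=M back=3 fwd=0
After 4 (back): cur=T back=2 fwd=1
After 5 (visit(L)): cur=L back=3 fwd=0

L 3 0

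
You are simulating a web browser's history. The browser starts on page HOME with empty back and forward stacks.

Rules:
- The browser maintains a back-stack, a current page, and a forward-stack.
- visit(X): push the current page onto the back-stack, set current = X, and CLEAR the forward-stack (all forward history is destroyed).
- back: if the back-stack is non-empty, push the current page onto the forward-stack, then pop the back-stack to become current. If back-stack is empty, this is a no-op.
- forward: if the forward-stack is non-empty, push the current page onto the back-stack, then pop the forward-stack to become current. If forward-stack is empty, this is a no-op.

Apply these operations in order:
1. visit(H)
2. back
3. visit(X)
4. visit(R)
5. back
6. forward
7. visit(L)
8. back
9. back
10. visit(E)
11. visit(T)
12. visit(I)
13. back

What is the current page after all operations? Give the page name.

Answer: T

Derivation:
After 1 (visit(H)): cur=H back=1 fwd=0
After 2 (back): cur=HOME back=0 fwd=1
After 3 (visit(X)): cur=X back=1 fwd=0
After 4 (visit(R)): cur=R back=2 fwd=0
After 5 (back): cur=X back=1 fwd=1
After 6 (forward): cur=R back=2 fwd=0
After 7 (visit(L)): cur=L back=3 fwd=0
After 8 (back): cur=R back=2 fwd=1
After 9 (back): cur=X back=1 fwd=2
After 10 (visit(E)): cur=E back=2 fwd=0
After 11 (visit(T)): cur=T back=3 fwd=0
After 12 (visit(I)): cur=I back=4 fwd=0
After 13 (back): cur=T back=3 fwd=1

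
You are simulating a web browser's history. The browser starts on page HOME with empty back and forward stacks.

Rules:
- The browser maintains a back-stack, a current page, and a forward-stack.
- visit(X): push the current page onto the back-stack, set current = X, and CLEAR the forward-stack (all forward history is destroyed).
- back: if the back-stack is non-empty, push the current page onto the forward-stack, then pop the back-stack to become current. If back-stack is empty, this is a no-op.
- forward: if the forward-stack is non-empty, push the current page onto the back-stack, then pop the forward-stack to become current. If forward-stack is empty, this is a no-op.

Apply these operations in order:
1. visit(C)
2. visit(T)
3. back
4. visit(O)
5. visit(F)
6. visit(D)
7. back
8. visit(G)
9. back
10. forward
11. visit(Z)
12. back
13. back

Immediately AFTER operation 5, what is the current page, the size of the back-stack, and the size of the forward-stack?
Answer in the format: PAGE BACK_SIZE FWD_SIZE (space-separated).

After 1 (visit(C)): cur=C back=1 fwd=0
After 2 (visit(T)): cur=T back=2 fwd=0
After 3 (back): cur=C back=1 fwd=1
After 4 (visit(O)): cur=O back=2 fwd=0
After 5 (visit(F)): cur=F back=3 fwd=0

F 3 0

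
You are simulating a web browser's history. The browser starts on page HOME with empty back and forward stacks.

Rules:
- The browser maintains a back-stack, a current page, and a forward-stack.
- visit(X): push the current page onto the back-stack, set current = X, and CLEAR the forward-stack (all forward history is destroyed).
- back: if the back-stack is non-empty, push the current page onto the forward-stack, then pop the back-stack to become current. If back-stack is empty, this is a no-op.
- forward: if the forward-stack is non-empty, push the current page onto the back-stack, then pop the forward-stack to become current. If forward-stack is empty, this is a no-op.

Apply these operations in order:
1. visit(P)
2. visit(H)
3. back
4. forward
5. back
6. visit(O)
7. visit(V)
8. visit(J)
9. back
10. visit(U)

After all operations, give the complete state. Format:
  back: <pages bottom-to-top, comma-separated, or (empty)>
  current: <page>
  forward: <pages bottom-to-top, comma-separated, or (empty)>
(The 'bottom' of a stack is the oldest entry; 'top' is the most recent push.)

After 1 (visit(P)): cur=P back=1 fwd=0
After 2 (visit(H)): cur=H back=2 fwd=0
After 3 (back): cur=P back=1 fwd=1
After 4 (forward): cur=H back=2 fwd=0
After 5 (back): cur=P back=1 fwd=1
After 6 (visit(O)): cur=O back=2 fwd=0
After 7 (visit(V)): cur=V back=3 fwd=0
After 8 (visit(J)): cur=J back=4 fwd=0
After 9 (back): cur=V back=3 fwd=1
After 10 (visit(U)): cur=U back=4 fwd=0

Answer: back: HOME,P,O,V
current: U
forward: (empty)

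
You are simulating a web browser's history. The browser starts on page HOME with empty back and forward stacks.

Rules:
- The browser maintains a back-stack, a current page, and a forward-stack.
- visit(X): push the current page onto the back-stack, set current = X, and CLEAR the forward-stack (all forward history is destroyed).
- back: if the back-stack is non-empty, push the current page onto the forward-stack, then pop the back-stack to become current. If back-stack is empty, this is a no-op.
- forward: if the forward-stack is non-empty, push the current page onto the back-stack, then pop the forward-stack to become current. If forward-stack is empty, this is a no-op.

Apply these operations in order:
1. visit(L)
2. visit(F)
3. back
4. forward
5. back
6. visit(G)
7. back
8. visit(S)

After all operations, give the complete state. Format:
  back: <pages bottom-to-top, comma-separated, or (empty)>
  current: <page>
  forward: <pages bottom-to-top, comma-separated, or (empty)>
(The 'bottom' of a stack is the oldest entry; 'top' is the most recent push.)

After 1 (visit(L)): cur=L back=1 fwd=0
After 2 (visit(F)): cur=F back=2 fwd=0
After 3 (back): cur=L back=1 fwd=1
After 4 (forward): cur=F back=2 fwd=0
After 5 (back): cur=L back=1 fwd=1
After 6 (visit(G)): cur=G back=2 fwd=0
After 7 (back): cur=L back=1 fwd=1
After 8 (visit(S)): cur=S back=2 fwd=0

Answer: back: HOME,L
current: S
forward: (empty)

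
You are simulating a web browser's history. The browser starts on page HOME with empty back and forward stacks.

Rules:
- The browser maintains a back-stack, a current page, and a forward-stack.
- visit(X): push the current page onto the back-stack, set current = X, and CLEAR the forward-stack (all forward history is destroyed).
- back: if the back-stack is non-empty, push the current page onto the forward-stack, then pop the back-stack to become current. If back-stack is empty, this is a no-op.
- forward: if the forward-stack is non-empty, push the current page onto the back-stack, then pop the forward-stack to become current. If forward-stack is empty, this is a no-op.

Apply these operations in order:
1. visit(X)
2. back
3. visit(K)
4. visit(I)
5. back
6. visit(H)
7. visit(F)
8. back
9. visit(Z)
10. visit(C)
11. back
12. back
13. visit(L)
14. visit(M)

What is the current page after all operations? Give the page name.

After 1 (visit(X)): cur=X back=1 fwd=0
After 2 (back): cur=HOME back=0 fwd=1
After 3 (visit(K)): cur=K back=1 fwd=0
After 4 (visit(I)): cur=I back=2 fwd=0
After 5 (back): cur=K back=1 fwd=1
After 6 (visit(H)): cur=H back=2 fwd=0
After 7 (visit(F)): cur=F back=3 fwd=0
After 8 (back): cur=H back=2 fwd=1
After 9 (visit(Z)): cur=Z back=3 fwd=0
After 10 (visit(C)): cur=C back=4 fwd=0
After 11 (back): cur=Z back=3 fwd=1
After 12 (back): cur=H back=2 fwd=2
After 13 (visit(L)): cur=L back=3 fwd=0
After 14 (visit(M)): cur=M back=4 fwd=0

Answer: M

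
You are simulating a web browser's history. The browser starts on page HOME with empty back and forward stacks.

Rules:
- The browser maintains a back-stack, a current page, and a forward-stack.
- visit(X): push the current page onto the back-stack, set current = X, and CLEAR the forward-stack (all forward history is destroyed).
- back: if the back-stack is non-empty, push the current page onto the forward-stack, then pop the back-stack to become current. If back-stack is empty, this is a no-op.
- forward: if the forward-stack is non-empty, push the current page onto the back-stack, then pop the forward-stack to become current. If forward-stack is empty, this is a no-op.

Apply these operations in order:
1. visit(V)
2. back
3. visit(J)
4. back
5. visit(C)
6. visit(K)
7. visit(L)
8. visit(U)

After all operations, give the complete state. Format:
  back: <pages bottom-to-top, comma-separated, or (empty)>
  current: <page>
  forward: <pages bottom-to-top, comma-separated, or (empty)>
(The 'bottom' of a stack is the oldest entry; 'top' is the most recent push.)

Answer: back: HOME,C,K,L
current: U
forward: (empty)

Derivation:
After 1 (visit(V)): cur=V back=1 fwd=0
After 2 (back): cur=HOME back=0 fwd=1
After 3 (visit(J)): cur=J back=1 fwd=0
After 4 (back): cur=HOME back=0 fwd=1
After 5 (visit(C)): cur=C back=1 fwd=0
After 6 (visit(K)): cur=K back=2 fwd=0
After 7 (visit(L)): cur=L back=3 fwd=0
After 8 (visit(U)): cur=U back=4 fwd=0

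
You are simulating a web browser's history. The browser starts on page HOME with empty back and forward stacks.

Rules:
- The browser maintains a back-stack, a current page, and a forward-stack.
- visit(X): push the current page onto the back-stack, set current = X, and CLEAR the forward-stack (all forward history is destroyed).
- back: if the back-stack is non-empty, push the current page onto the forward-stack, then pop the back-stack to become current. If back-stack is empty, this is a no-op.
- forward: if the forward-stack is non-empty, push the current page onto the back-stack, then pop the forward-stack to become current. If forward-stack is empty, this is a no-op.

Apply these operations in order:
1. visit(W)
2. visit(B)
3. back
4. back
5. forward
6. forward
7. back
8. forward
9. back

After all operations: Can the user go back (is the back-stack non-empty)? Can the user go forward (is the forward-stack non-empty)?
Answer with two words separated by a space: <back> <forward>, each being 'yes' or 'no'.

Answer: yes yes

Derivation:
After 1 (visit(W)): cur=W back=1 fwd=0
After 2 (visit(B)): cur=B back=2 fwd=0
After 3 (back): cur=W back=1 fwd=1
After 4 (back): cur=HOME back=0 fwd=2
After 5 (forward): cur=W back=1 fwd=1
After 6 (forward): cur=B back=2 fwd=0
After 7 (back): cur=W back=1 fwd=1
After 8 (forward): cur=B back=2 fwd=0
After 9 (back): cur=W back=1 fwd=1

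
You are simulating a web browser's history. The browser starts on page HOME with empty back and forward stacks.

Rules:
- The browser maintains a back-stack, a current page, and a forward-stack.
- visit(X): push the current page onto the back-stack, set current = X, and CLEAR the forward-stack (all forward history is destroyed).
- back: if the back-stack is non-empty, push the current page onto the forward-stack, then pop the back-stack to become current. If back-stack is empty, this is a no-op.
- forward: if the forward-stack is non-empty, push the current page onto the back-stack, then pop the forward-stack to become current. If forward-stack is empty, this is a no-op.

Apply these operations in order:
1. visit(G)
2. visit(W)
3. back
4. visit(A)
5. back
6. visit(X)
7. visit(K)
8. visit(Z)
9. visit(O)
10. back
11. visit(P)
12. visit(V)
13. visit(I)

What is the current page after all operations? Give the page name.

Answer: I

Derivation:
After 1 (visit(G)): cur=G back=1 fwd=0
After 2 (visit(W)): cur=W back=2 fwd=0
After 3 (back): cur=G back=1 fwd=1
After 4 (visit(A)): cur=A back=2 fwd=0
After 5 (back): cur=G back=1 fwd=1
After 6 (visit(X)): cur=X back=2 fwd=0
After 7 (visit(K)): cur=K back=3 fwd=0
After 8 (visit(Z)): cur=Z back=4 fwd=0
After 9 (visit(O)): cur=O back=5 fwd=0
After 10 (back): cur=Z back=4 fwd=1
After 11 (visit(P)): cur=P back=5 fwd=0
After 12 (visit(V)): cur=V back=6 fwd=0
After 13 (visit(I)): cur=I back=7 fwd=0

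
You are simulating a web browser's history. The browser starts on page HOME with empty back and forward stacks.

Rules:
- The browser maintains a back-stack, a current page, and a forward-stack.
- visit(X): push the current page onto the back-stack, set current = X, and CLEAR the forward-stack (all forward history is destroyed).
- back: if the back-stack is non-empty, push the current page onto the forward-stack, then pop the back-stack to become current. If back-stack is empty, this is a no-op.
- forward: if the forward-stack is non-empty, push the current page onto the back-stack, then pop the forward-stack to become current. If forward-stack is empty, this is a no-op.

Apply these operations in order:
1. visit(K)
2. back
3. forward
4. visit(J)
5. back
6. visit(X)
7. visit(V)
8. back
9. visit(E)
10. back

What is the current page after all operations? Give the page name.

Answer: X

Derivation:
After 1 (visit(K)): cur=K back=1 fwd=0
After 2 (back): cur=HOME back=0 fwd=1
After 3 (forward): cur=K back=1 fwd=0
After 4 (visit(J)): cur=J back=2 fwd=0
After 5 (back): cur=K back=1 fwd=1
After 6 (visit(X)): cur=X back=2 fwd=0
After 7 (visit(V)): cur=V back=3 fwd=0
After 8 (back): cur=X back=2 fwd=1
After 9 (visit(E)): cur=E back=3 fwd=0
After 10 (back): cur=X back=2 fwd=1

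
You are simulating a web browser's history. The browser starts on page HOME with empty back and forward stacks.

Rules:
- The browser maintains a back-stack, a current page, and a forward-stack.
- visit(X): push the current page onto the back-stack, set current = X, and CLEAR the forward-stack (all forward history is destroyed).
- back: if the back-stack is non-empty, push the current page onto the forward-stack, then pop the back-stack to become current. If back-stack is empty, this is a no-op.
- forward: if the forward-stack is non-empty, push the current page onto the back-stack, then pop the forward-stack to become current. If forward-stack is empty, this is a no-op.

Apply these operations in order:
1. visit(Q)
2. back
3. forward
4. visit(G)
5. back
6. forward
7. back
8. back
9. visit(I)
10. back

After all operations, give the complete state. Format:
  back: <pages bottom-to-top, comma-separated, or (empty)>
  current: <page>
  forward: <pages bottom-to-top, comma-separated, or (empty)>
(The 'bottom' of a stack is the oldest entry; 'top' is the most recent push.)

After 1 (visit(Q)): cur=Q back=1 fwd=0
After 2 (back): cur=HOME back=0 fwd=1
After 3 (forward): cur=Q back=1 fwd=0
After 4 (visit(G)): cur=G back=2 fwd=0
After 5 (back): cur=Q back=1 fwd=1
After 6 (forward): cur=G back=2 fwd=0
After 7 (back): cur=Q back=1 fwd=1
After 8 (back): cur=HOME back=0 fwd=2
After 9 (visit(I)): cur=I back=1 fwd=0
After 10 (back): cur=HOME back=0 fwd=1

Answer: back: (empty)
current: HOME
forward: I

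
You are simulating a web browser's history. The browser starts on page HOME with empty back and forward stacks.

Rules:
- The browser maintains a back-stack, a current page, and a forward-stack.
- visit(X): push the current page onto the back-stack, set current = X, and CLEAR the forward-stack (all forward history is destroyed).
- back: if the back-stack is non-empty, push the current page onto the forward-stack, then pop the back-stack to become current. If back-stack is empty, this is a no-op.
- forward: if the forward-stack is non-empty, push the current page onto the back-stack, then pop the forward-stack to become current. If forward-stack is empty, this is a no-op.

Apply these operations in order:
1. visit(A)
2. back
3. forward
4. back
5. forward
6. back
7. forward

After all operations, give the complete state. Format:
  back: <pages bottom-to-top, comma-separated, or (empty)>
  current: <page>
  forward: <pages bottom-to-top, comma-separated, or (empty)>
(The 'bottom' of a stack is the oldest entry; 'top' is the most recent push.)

Answer: back: HOME
current: A
forward: (empty)

Derivation:
After 1 (visit(A)): cur=A back=1 fwd=0
After 2 (back): cur=HOME back=0 fwd=1
After 3 (forward): cur=A back=1 fwd=0
After 4 (back): cur=HOME back=0 fwd=1
After 5 (forward): cur=A back=1 fwd=0
After 6 (back): cur=HOME back=0 fwd=1
After 7 (forward): cur=A back=1 fwd=0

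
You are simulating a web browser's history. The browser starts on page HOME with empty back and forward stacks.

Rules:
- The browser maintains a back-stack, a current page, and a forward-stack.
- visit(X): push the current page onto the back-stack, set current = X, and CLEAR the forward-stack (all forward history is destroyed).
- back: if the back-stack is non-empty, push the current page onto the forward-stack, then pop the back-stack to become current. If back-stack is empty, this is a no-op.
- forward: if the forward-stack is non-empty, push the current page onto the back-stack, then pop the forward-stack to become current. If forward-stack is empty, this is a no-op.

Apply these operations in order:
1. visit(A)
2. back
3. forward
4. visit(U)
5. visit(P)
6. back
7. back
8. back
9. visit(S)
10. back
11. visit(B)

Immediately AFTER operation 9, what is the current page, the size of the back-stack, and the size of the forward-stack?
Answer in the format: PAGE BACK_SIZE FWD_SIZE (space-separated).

After 1 (visit(A)): cur=A back=1 fwd=0
After 2 (back): cur=HOME back=0 fwd=1
After 3 (forward): cur=A back=1 fwd=0
After 4 (visit(U)): cur=U back=2 fwd=0
After 5 (visit(P)): cur=P back=3 fwd=0
After 6 (back): cur=U back=2 fwd=1
After 7 (back): cur=A back=1 fwd=2
After 8 (back): cur=HOME back=0 fwd=3
After 9 (visit(S)): cur=S back=1 fwd=0

S 1 0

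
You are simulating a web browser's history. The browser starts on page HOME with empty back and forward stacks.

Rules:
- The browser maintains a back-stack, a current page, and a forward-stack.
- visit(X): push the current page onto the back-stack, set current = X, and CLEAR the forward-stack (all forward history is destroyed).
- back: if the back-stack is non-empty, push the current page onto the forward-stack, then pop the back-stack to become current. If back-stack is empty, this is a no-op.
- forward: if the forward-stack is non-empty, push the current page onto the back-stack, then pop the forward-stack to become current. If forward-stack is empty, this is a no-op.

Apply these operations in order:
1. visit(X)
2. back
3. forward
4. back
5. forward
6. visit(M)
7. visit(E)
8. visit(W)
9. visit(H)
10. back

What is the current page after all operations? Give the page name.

After 1 (visit(X)): cur=X back=1 fwd=0
After 2 (back): cur=HOME back=0 fwd=1
After 3 (forward): cur=X back=1 fwd=0
After 4 (back): cur=HOME back=0 fwd=1
After 5 (forward): cur=X back=1 fwd=0
After 6 (visit(M)): cur=M back=2 fwd=0
After 7 (visit(E)): cur=E back=3 fwd=0
After 8 (visit(W)): cur=W back=4 fwd=0
After 9 (visit(H)): cur=H back=5 fwd=0
After 10 (back): cur=W back=4 fwd=1

Answer: W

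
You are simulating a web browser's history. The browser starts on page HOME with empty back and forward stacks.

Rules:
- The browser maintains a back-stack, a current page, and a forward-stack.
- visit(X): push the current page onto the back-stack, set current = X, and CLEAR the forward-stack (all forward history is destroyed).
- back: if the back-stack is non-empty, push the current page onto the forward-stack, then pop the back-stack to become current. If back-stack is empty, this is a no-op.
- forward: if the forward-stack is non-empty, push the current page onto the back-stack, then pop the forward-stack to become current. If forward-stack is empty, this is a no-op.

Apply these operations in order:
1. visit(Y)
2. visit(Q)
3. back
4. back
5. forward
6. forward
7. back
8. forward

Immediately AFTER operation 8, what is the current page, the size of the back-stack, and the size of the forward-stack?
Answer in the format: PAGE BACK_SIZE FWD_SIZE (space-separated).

After 1 (visit(Y)): cur=Y back=1 fwd=0
After 2 (visit(Q)): cur=Q back=2 fwd=0
After 3 (back): cur=Y back=1 fwd=1
After 4 (back): cur=HOME back=0 fwd=2
After 5 (forward): cur=Y back=1 fwd=1
After 6 (forward): cur=Q back=2 fwd=0
After 7 (back): cur=Y back=1 fwd=1
After 8 (forward): cur=Q back=2 fwd=0

Q 2 0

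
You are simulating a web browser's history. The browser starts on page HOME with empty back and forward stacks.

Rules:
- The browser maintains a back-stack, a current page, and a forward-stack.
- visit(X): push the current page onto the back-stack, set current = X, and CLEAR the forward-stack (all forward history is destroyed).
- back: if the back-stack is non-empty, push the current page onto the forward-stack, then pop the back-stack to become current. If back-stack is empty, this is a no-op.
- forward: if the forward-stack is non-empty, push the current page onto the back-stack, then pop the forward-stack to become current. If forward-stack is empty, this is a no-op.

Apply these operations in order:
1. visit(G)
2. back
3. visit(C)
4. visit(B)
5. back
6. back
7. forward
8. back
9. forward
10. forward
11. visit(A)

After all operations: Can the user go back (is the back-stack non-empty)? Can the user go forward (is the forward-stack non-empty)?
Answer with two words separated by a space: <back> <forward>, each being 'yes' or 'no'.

Answer: yes no

Derivation:
After 1 (visit(G)): cur=G back=1 fwd=0
After 2 (back): cur=HOME back=0 fwd=1
After 3 (visit(C)): cur=C back=1 fwd=0
After 4 (visit(B)): cur=B back=2 fwd=0
After 5 (back): cur=C back=1 fwd=1
After 6 (back): cur=HOME back=0 fwd=2
After 7 (forward): cur=C back=1 fwd=1
After 8 (back): cur=HOME back=0 fwd=2
After 9 (forward): cur=C back=1 fwd=1
After 10 (forward): cur=B back=2 fwd=0
After 11 (visit(A)): cur=A back=3 fwd=0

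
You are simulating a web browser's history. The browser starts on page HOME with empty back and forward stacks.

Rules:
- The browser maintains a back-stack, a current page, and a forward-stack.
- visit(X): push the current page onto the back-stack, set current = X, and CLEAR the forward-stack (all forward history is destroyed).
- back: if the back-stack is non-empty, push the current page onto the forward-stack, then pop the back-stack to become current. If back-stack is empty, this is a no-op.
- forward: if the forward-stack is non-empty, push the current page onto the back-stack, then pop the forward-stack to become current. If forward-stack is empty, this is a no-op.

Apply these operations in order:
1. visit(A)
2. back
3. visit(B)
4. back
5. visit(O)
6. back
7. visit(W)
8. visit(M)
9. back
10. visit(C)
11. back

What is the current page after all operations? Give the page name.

After 1 (visit(A)): cur=A back=1 fwd=0
After 2 (back): cur=HOME back=0 fwd=1
After 3 (visit(B)): cur=B back=1 fwd=0
After 4 (back): cur=HOME back=0 fwd=1
After 5 (visit(O)): cur=O back=1 fwd=0
After 6 (back): cur=HOME back=0 fwd=1
After 7 (visit(W)): cur=W back=1 fwd=0
After 8 (visit(M)): cur=M back=2 fwd=0
After 9 (back): cur=W back=1 fwd=1
After 10 (visit(C)): cur=C back=2 fwd=0
After 11 (back): cur=W back=1 fwd=1

Answer: W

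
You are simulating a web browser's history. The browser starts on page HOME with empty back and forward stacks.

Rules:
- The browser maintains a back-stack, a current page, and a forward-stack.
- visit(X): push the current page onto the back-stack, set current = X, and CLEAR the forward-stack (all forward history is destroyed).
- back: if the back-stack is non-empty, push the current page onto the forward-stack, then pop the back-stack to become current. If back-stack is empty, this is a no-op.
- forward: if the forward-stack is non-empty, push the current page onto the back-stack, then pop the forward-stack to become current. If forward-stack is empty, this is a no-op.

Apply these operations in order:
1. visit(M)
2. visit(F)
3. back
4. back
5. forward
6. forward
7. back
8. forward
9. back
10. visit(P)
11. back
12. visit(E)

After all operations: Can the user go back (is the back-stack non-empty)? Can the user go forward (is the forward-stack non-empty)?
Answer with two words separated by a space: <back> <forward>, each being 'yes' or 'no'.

After 1 (visit(M)): cur=M back=1 fwd=0
After 2 (visit(F)): cur=F back=2 fwd=0
After 3 (back): cur=M back=1 fwd=1
After 4 (back): cur=HOME back=0 fwd=2
After 5 (forward): cur=M back=1 fwd=1
After 6 (forward): cur=F back=2 fwd=0
After 7 (back): cur=M back=1 fwd=1
After 8 (forward): cur=F back=2 fwd=0
After 9 (back): cur=M back=1 fwd=1
After 10 (visit(P)): cur=P back=2 fwd=0
After 11 (back): cur=M back=1 fwd=1
After 12 (visit(E)): cur=E back=2 fwd=0

Answer: yes no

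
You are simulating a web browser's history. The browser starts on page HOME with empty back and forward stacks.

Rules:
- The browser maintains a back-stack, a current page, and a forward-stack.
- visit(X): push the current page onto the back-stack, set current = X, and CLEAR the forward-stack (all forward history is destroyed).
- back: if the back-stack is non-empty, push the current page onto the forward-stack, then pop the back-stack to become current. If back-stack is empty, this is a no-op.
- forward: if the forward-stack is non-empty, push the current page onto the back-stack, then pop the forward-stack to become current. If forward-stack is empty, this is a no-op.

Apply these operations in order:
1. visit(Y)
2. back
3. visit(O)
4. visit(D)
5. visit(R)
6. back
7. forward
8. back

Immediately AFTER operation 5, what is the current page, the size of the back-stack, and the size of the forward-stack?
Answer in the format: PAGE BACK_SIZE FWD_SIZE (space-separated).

After 1 (visit(Y)): cur=Y back=1 fwd=0
After 2 (back): cur=HOME back=0 fwd=1
After 3 (visit(O)): cur=O back=1 fwd=0
After 4 (visit(D)): cur=D back=2 fwd=0
After 5 (visit(R)): cur=R back=3 fwd=0

R 3 0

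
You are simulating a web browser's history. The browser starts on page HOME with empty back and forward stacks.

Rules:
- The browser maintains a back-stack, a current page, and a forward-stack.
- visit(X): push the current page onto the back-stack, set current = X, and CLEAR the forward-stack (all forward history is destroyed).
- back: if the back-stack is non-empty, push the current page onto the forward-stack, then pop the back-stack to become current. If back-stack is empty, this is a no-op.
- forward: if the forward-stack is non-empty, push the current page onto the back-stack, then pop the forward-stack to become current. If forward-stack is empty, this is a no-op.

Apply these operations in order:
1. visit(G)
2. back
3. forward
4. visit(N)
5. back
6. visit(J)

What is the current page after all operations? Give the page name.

Answer: J

Derivation:
After 1 (visit(G)): cur=G back=1 fwd=0
After 2 (back): cur=HOME back=0 fwd=1
After 3 (forward): cur=G back=1 fwd=0
After 4 (visit(N)): cur=N back=2 fwd=0
After 5 (back): cur=G back=1 fwd=1
After 6 (visit(J)): cur=J back=2 fwd=0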